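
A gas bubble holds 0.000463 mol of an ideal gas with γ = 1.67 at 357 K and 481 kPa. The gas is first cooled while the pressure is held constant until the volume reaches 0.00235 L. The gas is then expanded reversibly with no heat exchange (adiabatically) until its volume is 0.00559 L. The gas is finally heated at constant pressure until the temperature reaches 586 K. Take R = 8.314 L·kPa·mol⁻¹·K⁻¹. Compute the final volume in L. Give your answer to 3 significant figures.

V₄ ≈ 0.0199 L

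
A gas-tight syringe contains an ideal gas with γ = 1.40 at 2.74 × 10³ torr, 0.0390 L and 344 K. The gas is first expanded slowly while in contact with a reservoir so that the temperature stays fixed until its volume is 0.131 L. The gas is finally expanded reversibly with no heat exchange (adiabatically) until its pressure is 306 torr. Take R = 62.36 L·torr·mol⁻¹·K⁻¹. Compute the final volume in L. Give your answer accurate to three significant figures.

Isothermal, so P V is constant: T₂ = T₁; P₂ = P₁·(V₁/V₂) = 815.7 torr.
Adiabatic (γ = 1.40), T V^(γ−1) and P V^γ constant: T₃ = T₂·(P₃/P₂)^((γ−1)/γ) = 260.0 K; V₃ = V₂·(P₂/P₃)^(1/γ) = 0.2639 L.

V₃ ≈ 0.264 L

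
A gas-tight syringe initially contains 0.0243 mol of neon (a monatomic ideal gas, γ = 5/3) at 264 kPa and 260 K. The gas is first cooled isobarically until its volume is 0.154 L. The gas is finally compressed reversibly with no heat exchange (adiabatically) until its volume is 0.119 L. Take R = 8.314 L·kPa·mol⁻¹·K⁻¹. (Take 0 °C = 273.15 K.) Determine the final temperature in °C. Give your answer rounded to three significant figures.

From PV = nRT: V₁ = nRT₁/P₁ = 0.1990 L.
P constant ⇒ V ∝ T: P₂ = P₁; T₂ = T₁·(V₂/V₁) = 201.2 K.
Reversible adiabatic, γ = 5/3: T₃ = T₂·(V₂/V₃)^(γ−1) = 239.0 K; P₃ = P₂·(V₂/V₃)^γ = 405.7 kPa.

T₃ ≈ -34.2 °C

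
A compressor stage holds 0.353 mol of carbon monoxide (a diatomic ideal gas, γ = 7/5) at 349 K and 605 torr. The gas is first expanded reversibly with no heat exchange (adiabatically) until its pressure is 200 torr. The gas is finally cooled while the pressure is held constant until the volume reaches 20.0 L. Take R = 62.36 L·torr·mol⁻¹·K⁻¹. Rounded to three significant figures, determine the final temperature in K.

T₃ ≈ 182 K

From PV = nRT: V₁ = nRT₁/P₁ = 12.70 L.
Reversible adiabatic, γ = 7/5: T₂ = T₁·(P₂/P₁)^((γ−1)/γ) = 254.4 K; V₂ = V₁·(P₁/P₂)^(1/γ) = 28.00 L.
Isobaric, so V/T is constant: P₃ = P₂; T₃ = T₂·(V₃/V₂) = 181.7 K.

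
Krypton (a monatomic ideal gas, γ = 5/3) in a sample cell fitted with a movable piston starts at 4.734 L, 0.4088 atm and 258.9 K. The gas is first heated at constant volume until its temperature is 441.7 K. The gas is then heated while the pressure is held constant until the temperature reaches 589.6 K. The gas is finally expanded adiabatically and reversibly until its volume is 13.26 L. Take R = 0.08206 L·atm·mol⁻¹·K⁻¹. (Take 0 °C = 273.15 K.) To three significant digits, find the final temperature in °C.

Isochoric, so P/T is constant: V₂ = V₁; P₂ = P₁·(T₂/T₁) = 0.6974 atm.
Isobaric, so V/T is constant: P₃ = P₂; V₃ = V₂·(T₃/T₂) = 6.319 L.
Reversible adiabatic, γ = 5/3: T₄ = T₃·(V₃/V₄)^(γ−1) = 359.7 K; P₄ = P₃·(V₃/V₄)^γ = 0.2028 atm.

T₄ ≈ 86.6 °C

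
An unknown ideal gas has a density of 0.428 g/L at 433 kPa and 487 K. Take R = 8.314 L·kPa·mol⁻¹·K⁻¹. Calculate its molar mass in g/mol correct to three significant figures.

ρ = PM/(RT) ⇒ M = ρRT/P = (0.428 × 8.314 × 487.0) / 433

M ≈ 4.00 g/mol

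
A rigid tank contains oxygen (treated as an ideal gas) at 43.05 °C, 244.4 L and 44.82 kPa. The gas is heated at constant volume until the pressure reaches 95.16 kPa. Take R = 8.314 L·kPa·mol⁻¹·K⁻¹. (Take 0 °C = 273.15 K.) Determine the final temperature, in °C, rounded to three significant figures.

Convert: T₁ = 316.2 K.
Isochoric, so P/T is constant: V₂ = V₁; T₂ = T₁·(P₂/P₁) = 671.3 K.

T₂ ≈ 398 °C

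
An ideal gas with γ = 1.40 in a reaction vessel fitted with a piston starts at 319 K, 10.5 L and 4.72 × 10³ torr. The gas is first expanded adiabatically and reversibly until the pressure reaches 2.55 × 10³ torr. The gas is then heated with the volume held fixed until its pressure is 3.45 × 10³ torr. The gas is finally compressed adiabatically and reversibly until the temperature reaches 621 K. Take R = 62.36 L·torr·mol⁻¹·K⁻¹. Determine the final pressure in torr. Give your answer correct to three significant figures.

P₄ ≈ 2.28e+04 torr

Reversible adiabatic, γ = 1.40: T₂ = T₁·(P₂/P₁)^((γ−1)/γ) = 267.5 K; V₂ = V₁·(P₁/P₂)^(1/γ) = 16.30 L.
Isochoric, so P/T is constant: V₃ = V₂; T₃ = T₂·(P₃/P₂) = 362.0 K.
Adiabatic (γ = 1.40), T V^(γ−1) and P V^γ constant: P₄ = P₃·(T₄/T₃)^(γ/(γ−1)) = 2.282e+04 torr; V₄ = V₃·(T₃/T₄)^(1/(γ−1)) = 4.228 L.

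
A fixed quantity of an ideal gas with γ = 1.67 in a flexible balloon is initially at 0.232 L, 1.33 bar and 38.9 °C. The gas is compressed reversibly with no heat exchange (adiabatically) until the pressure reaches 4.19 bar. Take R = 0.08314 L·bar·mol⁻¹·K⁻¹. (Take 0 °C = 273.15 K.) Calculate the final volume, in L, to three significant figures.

Convert: T₁ = 312.0 K.
Adiabatic (γ = 1.67), T V^(γ−1) and P V^γ constant: T₂ = T₁·(P₂/P₁)^((γ−1)/γ) = 494.5 K; V₂ = V₁·(P₁/P₂)^(1/γ) = 0.1167 L.

V₂ ≈ 0.117 L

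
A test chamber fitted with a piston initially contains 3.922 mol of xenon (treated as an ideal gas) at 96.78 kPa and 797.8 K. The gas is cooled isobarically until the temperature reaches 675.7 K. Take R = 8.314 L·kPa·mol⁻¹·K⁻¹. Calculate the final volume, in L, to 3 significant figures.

V₂ ≈ 228 L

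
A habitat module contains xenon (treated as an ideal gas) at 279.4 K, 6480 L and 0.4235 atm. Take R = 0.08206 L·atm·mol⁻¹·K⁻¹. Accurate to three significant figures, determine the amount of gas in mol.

n ≈ 120 mol

PV = nRT ⇒ n = PV/(RT) = (0.4235 × 6480) / (0.08206 × 279.4)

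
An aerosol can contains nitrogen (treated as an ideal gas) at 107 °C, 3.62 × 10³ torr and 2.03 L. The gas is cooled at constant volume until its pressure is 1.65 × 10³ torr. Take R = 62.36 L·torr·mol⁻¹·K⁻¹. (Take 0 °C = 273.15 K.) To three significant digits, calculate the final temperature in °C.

T₂ ≈ -99.9 °C

Convert: T₁ = 380.1 K.
V constant ⇒ P ∝ T: V₂ = V₁; T₂ = T₁·(P₂/P₁) = 173.3 K.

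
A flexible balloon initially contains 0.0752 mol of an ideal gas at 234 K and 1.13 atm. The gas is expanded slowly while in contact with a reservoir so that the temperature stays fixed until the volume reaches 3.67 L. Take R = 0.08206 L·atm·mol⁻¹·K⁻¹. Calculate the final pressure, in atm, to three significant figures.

From PV = nRT: V₁ = nRT₁/P₁ = 1.278 L.
T constant ⇒ Boyle's law P V = const: T₂ = T₁; P₂ = P₁·(V₁/V₂) = 0.3935 atm.

P₂ ≈ 0.393 atm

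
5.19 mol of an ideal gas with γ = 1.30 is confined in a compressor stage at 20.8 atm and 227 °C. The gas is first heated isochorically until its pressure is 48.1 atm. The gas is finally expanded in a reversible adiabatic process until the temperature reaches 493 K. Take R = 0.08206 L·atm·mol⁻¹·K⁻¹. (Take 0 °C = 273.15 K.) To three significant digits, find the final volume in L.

Convert: T₁ = 500.1 K.
From PV = nRT: V₁ = nRT₁/P₁ = 10.24 L.
V constant ⇒ P ∝ T: V₂ = V₁; T₂ = T₁·(P₂/P₁) = 1157 K.
Adiabatic (γ = 1.30), T V^(γ−1) and P V^γ constant: P₃ = P₂·(T₃/T₂)^(γ/(γ−1)) = 1.195 atm; V₃ = V₂·(T₂/T₃)^(1/(γ−1)) = 175.7 L.

V₃ ≈ 176 L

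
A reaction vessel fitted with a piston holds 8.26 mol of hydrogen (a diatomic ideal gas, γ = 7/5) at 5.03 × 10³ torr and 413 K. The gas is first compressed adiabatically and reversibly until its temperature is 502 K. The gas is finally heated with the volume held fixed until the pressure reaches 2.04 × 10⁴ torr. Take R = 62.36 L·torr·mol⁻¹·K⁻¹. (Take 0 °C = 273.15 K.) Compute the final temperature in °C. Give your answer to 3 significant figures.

T₃ ≈ 755 °C

From PV = nRT: V₁ = nRT₁/P₁ = 42.29 L.
Reversible adiabatic, γ = 7/5: P₂ = P₁·(T₂/T₁)^(γ/(γ−1)) = 9959 torr; V₂ = V₁·(T₁/T₂)^(1/(γ−1)) = 25.96 L.
V constant ⇒ P ∝ T: V₃ = V₂; T₃ = T₂·(P₃/P₂) = 1028 K.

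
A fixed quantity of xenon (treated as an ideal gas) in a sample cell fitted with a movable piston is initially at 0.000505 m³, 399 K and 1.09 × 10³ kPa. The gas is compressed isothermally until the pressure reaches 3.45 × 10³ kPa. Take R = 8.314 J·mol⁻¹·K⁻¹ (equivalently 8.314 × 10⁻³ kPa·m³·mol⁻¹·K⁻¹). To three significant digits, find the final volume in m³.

T constant ⇒ Boyle's law P V = const: T₂ = T₁; V₂ = V₁·(P₁/P₂) = 0.0001596 m³.

V₂ ≈ 0.000160 m³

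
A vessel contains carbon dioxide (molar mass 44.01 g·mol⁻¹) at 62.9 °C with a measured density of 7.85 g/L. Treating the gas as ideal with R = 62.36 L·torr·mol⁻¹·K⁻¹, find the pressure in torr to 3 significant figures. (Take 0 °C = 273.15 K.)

P ≈ 3.74e+03 torr

ρ = PM/(RT) ⇒ P = ρRT/M = (7.85 × 62.36 × 336.0) / 44.01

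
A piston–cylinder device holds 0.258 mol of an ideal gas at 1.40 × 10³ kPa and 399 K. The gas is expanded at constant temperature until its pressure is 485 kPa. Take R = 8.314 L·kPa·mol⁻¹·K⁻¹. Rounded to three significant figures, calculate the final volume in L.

V₂ ≈ 1.76 L

From PV = nRT: V₁ = nRT₁/P₁ = 0.6113 L.
Isothermal, so P V is constant: T₂ = T₁; V₂ = V₁·(P₁/P₂) = 1.765 L.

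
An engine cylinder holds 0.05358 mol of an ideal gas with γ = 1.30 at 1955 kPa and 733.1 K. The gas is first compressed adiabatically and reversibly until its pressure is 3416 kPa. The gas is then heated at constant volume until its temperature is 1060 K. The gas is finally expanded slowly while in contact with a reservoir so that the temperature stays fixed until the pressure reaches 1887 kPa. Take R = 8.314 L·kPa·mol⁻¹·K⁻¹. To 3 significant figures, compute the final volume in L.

V₄ ≈ 0.250 L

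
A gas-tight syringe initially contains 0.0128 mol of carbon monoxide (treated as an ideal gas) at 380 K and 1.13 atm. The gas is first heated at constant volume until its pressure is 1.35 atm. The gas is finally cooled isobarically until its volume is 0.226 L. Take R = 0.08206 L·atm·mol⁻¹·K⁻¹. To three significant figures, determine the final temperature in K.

T₃ ≈ 290 K

From PV = nRT: V₁ = nRT₁/P₁ = 0.3532 L.
V constant ⇒ P ∝ T: V₂ = V₁; T₂ = T₁·(P₂/P₁) = 454.0 K.
Isobaric, so V/T is constant: P₃ = P₂; T₃ = T₂·(V₃/V₂) = 290.5 K.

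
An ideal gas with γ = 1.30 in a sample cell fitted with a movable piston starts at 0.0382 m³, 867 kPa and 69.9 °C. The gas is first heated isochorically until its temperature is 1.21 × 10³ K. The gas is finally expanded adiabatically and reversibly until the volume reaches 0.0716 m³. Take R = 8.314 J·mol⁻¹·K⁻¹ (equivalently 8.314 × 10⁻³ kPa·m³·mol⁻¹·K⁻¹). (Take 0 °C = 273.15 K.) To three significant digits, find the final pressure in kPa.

P₃ ≈ 1.35e+03 kPa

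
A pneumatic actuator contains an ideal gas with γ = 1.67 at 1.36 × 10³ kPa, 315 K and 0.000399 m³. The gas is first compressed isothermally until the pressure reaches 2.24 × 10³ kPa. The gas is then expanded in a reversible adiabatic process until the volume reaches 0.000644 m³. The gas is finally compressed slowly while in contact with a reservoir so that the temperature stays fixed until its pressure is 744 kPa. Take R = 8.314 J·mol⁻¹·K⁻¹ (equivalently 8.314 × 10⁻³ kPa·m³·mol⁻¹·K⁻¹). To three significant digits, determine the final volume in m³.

V₄ ≈ 0.000379 m³

T constant ⇒ Boyle's law P V = const: T₂ = T₁; V₂ = V₁·(P₁/P₂) = 0.0002423 m³.
Reversible adiabatic, γ = 1.67: T₃ = T₂·(V₂/V₃)^(γ−1) = 163.6 K; P₃ = P₂·(V₂/V₃)^γ = 437.7 kPa.
T constant ⇒ Boyle's law P V = const: T₄ = T₃; V₄ = V₃·(P₃/P₄) = 0.0003788 m³.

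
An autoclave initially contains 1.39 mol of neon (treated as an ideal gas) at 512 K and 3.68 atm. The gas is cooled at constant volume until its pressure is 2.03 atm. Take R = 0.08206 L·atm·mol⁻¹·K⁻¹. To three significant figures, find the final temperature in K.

T₂ ≈ 282 K

From PV = nRT: V₁ = nRT₁/P₁ = 15.87 L.
Isochoric, so P/T is constant: V₂ = V₁; T₂ = T₁·(P₂/P₁) = 282.4 K.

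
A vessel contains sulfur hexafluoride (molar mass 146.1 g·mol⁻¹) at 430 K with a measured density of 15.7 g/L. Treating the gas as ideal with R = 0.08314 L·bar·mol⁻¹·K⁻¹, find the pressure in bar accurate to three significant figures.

P ≈ 3.84 bar

ρ = PM/(RT) ⇒ P = ρRT/M = (15.7 × 0.08314 × 430.0) / 146.1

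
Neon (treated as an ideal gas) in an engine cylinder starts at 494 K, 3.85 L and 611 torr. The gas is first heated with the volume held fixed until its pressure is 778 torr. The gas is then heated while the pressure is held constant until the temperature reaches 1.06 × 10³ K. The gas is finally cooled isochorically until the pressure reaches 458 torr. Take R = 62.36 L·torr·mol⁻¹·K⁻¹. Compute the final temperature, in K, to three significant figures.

V constant ⇒ P ∝ T: V₂ = V₁; T₂ = T₁·(P₂/P₁) = 629.0 K.
P constant ⇒ V ∝ T: P₃ = P₂; V₃ = V₂·(T₃/T₂) = 6.488 L.
V constant ⇒ P ∝ T: V₄ = V₃; T₄ = T₃·(P₄/P₃) = 624.0 K.

T₄ ≈ 624 K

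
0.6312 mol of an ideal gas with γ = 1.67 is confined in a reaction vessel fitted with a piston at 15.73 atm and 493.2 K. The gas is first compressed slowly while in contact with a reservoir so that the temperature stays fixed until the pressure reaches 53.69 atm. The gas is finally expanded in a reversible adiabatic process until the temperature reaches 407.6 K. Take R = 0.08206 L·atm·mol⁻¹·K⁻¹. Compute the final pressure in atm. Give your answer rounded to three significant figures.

P₃ ≈ 33.4 atm

From PV = nRT: V₁ = nRT₁/P₁ = 1.624 L.
T constant ⇒ Boyle's law P V = const: T₂ = T₁; V₂ = V₁·(P₁/P₂) = 0.4758 L.
Adiabatic (γ = 1.67), T V^(γ−1) and P V^γ constant: P₃ = P₂·(T₃/T₂)^(γ/(γ−1)) = 33.38 atm; V₃ = V₂·(T₂/T₃)^(1/(γ−1)) = 0.6324 L.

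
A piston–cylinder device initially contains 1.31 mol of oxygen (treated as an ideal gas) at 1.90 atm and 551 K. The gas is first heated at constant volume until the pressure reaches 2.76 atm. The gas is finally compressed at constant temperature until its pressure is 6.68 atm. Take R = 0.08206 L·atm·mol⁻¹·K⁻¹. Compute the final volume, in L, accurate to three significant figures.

From PV = nRT: V₁ = nRT₁/P₁ = 31.17 L.
V constant ⇒ P ∝ T: V₂ = V₁; T₂ = T₁·(P₂/P₁) = 800.4 K.
Isothermal, so P V is constant: T₃ = T₂; V₃ = V₂·(P₂/P₃) = 12.88 L.

V₃ ≈ 12.9 L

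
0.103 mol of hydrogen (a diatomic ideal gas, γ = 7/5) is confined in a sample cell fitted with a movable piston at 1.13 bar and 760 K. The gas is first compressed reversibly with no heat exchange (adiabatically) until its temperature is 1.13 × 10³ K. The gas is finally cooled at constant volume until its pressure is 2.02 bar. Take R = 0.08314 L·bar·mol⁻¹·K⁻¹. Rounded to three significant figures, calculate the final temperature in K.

T₃ ≈ 504 K

From PV = nRT: V₁ = nRT₁/P₁ = 5.759 L.
Reversible adiabatic, γ = 7/5: P₂ = P₁·(T₂/T₁)^(γ/(γ−1)) = 4.529 bar; V₂ = V₁·(T₁/T₂)^(1/(γ−1)) = 2.137 L.
Isochoric, so P/T is constant: V₃ = V₂; T₃ = T₂·(P₃/P₂) = 504.0 K.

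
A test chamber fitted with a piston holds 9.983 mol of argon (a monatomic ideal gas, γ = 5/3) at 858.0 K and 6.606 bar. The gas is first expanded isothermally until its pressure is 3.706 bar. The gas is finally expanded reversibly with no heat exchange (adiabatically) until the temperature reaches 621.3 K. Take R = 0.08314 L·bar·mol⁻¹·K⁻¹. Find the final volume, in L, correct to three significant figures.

From PV = nRT: V₁ = nRT₁/P₁ = 107.8 L.
T constant ⇒ Boyle's law P V = const: T₂ = T₁; V₂ = V₁·(P₁/P₂) = 192.2 L.
Adiabatic (γ = 5/3), T V^(γ−1) and P V^γ constant: P₃ = P₂·(T₃/T₂)^(γ/(γ−1)) = 1.654 bar; V₃ = V₂·(T₂/T₃)^(1/(γ−1)) = 311.8 L.

V₃ ≈ 312 L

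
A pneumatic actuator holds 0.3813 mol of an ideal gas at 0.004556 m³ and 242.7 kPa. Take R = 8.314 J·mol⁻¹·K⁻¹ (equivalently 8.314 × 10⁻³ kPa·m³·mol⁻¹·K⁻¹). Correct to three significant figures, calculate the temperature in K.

T ≈ 349 K

PV = nRT ⇒ T = PV/(nR) = (242.7 × 0.004556) / (0.3813 × 8.314 × 10⁻³)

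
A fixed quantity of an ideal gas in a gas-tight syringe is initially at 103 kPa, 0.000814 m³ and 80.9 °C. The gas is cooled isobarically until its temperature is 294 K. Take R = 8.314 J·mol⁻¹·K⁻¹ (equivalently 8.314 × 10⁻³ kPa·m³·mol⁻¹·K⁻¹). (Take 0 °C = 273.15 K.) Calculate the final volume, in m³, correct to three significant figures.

V₂ ≈ 0.000676 m³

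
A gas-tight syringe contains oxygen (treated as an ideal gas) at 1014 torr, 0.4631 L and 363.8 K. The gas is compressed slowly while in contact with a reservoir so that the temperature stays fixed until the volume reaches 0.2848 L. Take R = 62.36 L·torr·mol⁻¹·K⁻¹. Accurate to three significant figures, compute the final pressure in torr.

P₂ ≈ 1.65e+03 torr

Isothermal, so P V is constant: T₂ = T₁; P₂ = P₁·(V₁/V₂) = 1649 torr.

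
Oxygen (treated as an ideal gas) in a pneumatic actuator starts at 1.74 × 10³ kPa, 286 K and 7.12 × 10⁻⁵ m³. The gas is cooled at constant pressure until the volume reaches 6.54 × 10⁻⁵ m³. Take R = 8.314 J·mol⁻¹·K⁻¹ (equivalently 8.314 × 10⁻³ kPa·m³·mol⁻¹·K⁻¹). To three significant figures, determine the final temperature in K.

T₂ ≈ 263 K

Isobaric, so V/T is constant: P₂ = P₁; T₂ = T₁·(V₂/V₁) = 262.7 K.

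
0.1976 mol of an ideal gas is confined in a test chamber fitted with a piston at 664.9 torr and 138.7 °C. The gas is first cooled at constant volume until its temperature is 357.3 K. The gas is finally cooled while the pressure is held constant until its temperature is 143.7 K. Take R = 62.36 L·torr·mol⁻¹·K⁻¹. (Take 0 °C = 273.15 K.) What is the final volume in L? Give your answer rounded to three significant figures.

V₃ ≈ 3.07 L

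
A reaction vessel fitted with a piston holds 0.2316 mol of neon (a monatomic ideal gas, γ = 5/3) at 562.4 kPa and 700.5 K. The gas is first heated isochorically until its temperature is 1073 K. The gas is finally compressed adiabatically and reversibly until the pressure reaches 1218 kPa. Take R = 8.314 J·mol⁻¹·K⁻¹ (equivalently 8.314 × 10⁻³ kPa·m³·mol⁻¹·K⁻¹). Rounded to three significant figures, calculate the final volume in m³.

V₃ ≈ 0.00195 m³

From PV = nRT: V₁ = nRT₁/P₁ = 0.002398 m³.
Isochoric, so P/T is constant: V₂ = V₁; P₂ = P₁·(T₂/T₁) = 861.5 kPa.
Reversible adiabatic, γ = 5/3: T₃ = T₂·(P₃/P₂)^((γ−1)/γ) = 1232 K; V₃ = V₂·(P₂/P₃)^(1/γ) = 0.001948 m³.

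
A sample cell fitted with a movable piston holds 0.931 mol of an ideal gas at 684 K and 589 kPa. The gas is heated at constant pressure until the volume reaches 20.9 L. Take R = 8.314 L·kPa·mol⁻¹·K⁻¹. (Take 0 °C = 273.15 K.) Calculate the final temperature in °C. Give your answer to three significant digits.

T₂ ≈ 1.32e+03 °C

From PV = nRT: V₁ = nRT₁/P₁ = 8.989 L.
Isobaric, so V/T is constant: P₂ = P₁; T₂ = T₁·(V₂/V₁) = 1590 K.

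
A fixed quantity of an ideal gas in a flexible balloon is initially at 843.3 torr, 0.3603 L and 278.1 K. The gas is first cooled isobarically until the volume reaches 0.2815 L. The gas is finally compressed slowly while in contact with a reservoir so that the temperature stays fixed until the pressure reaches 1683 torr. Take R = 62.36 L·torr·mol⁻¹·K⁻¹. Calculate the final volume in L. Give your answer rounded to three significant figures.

P constant ⇒ V ∝ T: P₂ = P₁; T₂ = T₁·(V₂/V₁) = 217.3 K.
Isothermal, so P V is constant: T₃ = T₂; V₃ = V₂·(P₂/P₃) = 0.1411 L.

V₃ ≈ 0.141 L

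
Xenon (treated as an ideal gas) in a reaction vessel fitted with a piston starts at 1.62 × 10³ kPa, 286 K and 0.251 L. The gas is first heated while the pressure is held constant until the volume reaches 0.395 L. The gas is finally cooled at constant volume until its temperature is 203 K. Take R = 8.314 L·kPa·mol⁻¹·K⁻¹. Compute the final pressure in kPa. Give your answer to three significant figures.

P constant ⇒ V ∝ T: P₂ = P₁; T₂ = T₁·(V₂/V₁) = 450.1 K.
V constant ⇒ P ∝ T: V₃ = V₂; P₃ = P₂·(T₃/T₂) = 730.7 kPa.

P₃ ≈ 731 kPa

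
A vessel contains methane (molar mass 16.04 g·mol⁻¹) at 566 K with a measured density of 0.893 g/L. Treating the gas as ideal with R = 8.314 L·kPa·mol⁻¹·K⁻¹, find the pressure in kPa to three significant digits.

P ≈ 262 kPa

ρ = PM/(RT) ⇒ P = ρRT/M = (0.893 × 8.314 × 566.0) / 16.04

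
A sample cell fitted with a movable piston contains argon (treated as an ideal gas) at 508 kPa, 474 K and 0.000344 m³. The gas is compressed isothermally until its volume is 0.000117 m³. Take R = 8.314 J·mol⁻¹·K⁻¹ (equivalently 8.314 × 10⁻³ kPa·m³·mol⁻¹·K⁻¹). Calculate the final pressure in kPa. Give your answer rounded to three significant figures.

P₂ ≈ 1.49e+03 kPa

T constant ⇒ Boyle's law P V = const: T₂ = T₁; P₂ = P₁·(V₁/V₂) = 1494 kPa.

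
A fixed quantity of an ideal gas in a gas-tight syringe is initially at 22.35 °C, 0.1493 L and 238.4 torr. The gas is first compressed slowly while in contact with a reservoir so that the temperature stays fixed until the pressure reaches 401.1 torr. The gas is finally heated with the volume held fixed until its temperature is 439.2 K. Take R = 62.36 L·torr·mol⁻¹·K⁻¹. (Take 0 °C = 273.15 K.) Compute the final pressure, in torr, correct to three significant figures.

Convert: T₁ = 295.5 K.
Isothermal, so P V is constant: T₂ = T₁; V₂ = V₁·(P₁/P₂) = 0.08874 L.
V constant ⇒ P ∝ T: V₃ = V₂; P₃ = P₂·(T₃/T₂) = 596.2 torr.

P₃ ≈ 596 torr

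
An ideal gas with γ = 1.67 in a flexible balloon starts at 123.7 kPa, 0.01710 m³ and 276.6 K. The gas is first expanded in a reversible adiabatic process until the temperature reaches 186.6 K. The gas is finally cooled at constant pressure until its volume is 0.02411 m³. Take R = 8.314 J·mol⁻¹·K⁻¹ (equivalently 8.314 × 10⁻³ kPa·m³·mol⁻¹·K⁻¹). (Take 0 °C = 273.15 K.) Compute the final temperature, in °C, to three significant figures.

Adiabatic (γ = 1.67), T V^(γ−1) and P V^γ constant: P₂ = P₁·(T₂/T₁)^(γ/(γ−1)) = 46.38 kPa; V₂ = V₁·(T₁/T₂)^(1/(γ−1)) = 0.03077 m³.
Isobaric, so V/T is constant: P₃ = P₂; T₃ = T₂·(V₃/V₂) = 146.2 K.

T₃ ≈ -127 °C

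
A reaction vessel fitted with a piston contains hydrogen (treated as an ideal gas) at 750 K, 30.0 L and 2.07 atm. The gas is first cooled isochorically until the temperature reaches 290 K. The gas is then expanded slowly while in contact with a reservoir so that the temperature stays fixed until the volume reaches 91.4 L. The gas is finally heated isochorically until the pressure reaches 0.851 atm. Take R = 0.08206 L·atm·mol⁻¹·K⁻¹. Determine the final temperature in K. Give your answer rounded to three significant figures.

T₄ ≈ 939 K

Isochoric, so P/T is constant: V₂ = V₁; P₂ = P₁·(T₂/T₁) = 0.8004 atm.
Isothermal, so P V is constant: T₃ = T₂; P₃ = P₂·(V₂/V₃) = 0.2627 atm.
V constant ⇒ P ∝ T: V₄ = V₃; T₄ = T₃·(P₄/P₃) = 939.4 K.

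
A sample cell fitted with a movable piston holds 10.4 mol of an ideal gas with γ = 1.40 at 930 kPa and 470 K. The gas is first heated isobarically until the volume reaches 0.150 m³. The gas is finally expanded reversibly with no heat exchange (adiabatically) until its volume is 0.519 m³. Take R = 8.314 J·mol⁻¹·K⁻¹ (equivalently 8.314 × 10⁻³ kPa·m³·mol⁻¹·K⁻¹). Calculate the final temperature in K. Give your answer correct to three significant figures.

T₃ ≈ 982 K

From PV = nRT: V₁ = nRT₁/P₁ = 0.04370 m³.
Isobaric, so V/T is constant: P₂ = P₁; T₂ = T₁·(V₂/V₁) = 1613 K.
Reversible adiabatic, γ = 1.40: T₃ = T₂·(V₂/V₃)^(γ−1) = 982.0 K; P₃ = P₂·(V₂/V₃)^γ = 163.6 kPa.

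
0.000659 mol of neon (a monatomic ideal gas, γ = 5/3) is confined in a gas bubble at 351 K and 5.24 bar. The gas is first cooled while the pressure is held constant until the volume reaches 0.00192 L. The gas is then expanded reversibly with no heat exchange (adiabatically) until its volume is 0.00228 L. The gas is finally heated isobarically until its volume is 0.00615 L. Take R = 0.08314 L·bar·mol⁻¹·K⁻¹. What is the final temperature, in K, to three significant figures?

T₄ ≈ 442 K

From PV = nRT: V₁ = nRT₁/P₁ = 0.003670 L.
P constant ⇒ V ∝ T: P₂ = P₁; T₂ = T₁·(V₂/V₁) = 183.6 K.
Reversible adiabatic, γ = 5/3: T₃ = T₂·(V₂/V₃)^(γ−1) = 163.8 K; P₃ = P₂·(V₂/V₃)^γ = 3.935 bar.
Isobaric, so V/T is constant: P₄ = P₃; T₄ = T₃·(V₄/V₃) = 441.7 K.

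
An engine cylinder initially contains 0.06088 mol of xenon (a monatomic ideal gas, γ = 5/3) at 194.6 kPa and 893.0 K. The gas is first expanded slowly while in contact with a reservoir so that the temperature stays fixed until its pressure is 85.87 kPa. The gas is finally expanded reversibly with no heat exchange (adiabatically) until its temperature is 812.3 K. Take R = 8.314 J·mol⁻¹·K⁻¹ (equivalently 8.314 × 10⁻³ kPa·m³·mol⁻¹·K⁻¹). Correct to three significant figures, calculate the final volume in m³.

V₃ ≈ 0.00607 m³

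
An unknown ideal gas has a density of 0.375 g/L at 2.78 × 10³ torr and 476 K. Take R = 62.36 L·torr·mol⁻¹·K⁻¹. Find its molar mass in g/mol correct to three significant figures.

ρ = PM/(RT) ⇒ M = ρRT/P = (0.375 × 62.36 × 476.0) / 2.78e+03

M ≈ 4.00 g/mol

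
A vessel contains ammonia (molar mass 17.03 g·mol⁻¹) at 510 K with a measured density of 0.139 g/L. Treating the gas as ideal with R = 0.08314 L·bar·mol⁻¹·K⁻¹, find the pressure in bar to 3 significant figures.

P ≈ 0.346 bar

ρ = PM/(RT) ⇒ P = ρRT/M = (0.139 × 0.08314 × 510.0) / 17.03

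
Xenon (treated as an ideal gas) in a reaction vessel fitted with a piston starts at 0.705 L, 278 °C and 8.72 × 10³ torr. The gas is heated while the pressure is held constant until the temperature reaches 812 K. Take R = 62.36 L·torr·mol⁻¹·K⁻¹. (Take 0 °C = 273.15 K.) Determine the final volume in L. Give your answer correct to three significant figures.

V₂ ≈ 1.04 L

Convert: T₁ = 551.1 K.
Isobaric, so V/T is constant: P₂ = P₁; V₂ = V₁·(T₂/T₁) = 1.039 L.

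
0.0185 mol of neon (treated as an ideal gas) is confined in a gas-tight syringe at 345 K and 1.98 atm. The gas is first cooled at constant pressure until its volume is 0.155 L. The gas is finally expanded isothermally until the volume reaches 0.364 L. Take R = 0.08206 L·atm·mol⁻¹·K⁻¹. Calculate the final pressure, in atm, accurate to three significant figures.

From PV = nRT: V₁ = nRT₁/P₁ = 0.2645 L.
P constant ⇒ V ∝ T: P₂ = P₁; T₂ = T₁·(V₂/V₁) = 202.2 K.
Isothermal, so P V is constant: T₃ = T₂; P₃ = P₂·(V₂/V₃) = 0.8431 atm.

P₃ ≈ 0.843 atm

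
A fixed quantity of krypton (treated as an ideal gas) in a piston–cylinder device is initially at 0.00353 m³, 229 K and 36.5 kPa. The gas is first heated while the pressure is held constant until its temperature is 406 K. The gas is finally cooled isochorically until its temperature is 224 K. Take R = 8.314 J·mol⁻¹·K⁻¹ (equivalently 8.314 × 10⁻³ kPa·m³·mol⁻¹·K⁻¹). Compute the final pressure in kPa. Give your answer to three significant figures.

P₃ ≈ 20.1 kPa

P constant ⇒ V ∝ T: P₂ = P₁; V₂ = V₁·(T₂/T₁) = 0.006258 m³.
Isochoric, so P/T is constant: V₃ = V₂; P₃ = P₂·(T₃/T₂) = 20.14 kPa.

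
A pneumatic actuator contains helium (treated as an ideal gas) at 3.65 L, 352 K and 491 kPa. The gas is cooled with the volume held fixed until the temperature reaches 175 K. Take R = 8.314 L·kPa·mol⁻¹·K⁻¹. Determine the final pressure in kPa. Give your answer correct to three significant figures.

V constant ⇒ P ∝ T: V₂ = V₁; P₂ = P₁·(T₂/T₁) = 244.1 kPa.

P₂ ≈ 244 kPa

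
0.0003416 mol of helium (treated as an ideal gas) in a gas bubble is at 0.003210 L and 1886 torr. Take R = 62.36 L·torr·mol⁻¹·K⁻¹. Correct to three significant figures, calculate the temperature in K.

T ≈ 284 K

PV = nRT ⇒ T = PV/(nR) = (1886 × 0.003210) / (0.0003416 × 62.36)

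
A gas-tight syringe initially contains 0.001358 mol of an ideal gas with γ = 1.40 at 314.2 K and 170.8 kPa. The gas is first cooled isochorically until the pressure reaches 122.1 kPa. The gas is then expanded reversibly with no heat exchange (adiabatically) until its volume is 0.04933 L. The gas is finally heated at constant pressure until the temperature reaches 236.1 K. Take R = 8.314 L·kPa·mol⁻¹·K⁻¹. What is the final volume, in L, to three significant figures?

V₄ ≈ 0.0733 L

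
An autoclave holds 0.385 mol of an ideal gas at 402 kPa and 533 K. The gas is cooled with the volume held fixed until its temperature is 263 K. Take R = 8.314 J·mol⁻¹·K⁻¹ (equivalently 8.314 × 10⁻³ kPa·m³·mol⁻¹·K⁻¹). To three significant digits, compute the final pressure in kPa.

P₂ ≈ 198 kPa

From PV = nRT: V₁ = nRT₁/P₁ = 0.004244 m³.
Isochoric, so P/T is constant: V₂ = V₁; P₂ = P₁·(T₂/T₁) = 198.4 kPa.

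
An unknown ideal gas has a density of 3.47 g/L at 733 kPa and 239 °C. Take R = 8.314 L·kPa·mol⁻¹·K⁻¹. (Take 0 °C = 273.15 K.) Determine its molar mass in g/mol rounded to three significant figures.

ρ = PM/(RT) ⇒ M = ρRT/P = (3.47 × 8.314 × 512.1) / 733

M ≈ 20.2 g/mol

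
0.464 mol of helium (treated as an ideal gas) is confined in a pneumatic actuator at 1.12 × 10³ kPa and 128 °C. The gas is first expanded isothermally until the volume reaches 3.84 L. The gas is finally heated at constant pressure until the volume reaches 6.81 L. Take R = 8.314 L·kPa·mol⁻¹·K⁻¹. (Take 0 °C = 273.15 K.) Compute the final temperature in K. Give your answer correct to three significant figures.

T₃ ≈ 711 K

Convert: T₁ = 401.1 K.
From PV = nRT: V₁ = nRT₁/P₁ = 1.382 L.
Isothermal, so P V is constant: T₂ = T₁; P₂ = P₁·(V₁/V₂) = 403.0 kPa.
P constant ⇒ V ∝ T: P₃ = P₂; T₃ = T₂·(V₃/V₂) = 711.4 K.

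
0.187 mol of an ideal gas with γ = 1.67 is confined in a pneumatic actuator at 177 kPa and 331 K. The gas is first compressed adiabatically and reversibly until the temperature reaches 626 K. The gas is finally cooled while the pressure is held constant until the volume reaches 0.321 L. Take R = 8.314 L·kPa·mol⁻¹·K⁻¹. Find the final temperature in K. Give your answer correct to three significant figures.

From PV = nRT: V₁ = nRT₁/P₁ = 2.907 L.
Reversible adiabatic, γ = 1.67: P₂ = P₁·(T₂/T₁)^(γ/(γ−1)) = 866.5 kPa; V₂ = V₁·(T₁/T₂)^(1/(γ−1)) = 1.123 L.
P constant ⇒ V ∝ T: P₃ = P₂; T₃ = T₂·(V₃/V₂) = 178.9 K.

T₃ ≈ 179 K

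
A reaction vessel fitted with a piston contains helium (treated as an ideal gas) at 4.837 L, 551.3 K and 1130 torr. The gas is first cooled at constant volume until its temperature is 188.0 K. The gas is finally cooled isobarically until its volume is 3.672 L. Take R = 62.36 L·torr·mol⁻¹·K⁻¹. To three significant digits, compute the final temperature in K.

V constant ⇒ P ∝ T: V₂ = V₁; P₂ = P₁·(T₂/T₁) = 385.3 torr.
Isobaric, so V/T is constant: P₃ = P₂; T₃ = T₂·(V₃/V₂) = 142.7 K.

T₃ ≈ 143 K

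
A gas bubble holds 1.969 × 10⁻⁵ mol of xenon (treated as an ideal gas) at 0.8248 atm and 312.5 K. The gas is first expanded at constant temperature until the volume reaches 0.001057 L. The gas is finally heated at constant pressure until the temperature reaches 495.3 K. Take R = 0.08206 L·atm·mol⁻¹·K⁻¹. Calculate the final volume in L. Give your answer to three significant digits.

From PV = nRT: V₁ = nRT₁/P₁ = 0.0006122 L.
Isothermal, so P V is constant: T₂ = T₁; P₂ = P₁·(V₁/V₂) = 0.4777 atm.
P constant ⇒ V ∝ T: P₃ = P₂; V₃ = V₂·(T₃/T₂) = 0.001675 L.

V₃ ≈ 0.00168 L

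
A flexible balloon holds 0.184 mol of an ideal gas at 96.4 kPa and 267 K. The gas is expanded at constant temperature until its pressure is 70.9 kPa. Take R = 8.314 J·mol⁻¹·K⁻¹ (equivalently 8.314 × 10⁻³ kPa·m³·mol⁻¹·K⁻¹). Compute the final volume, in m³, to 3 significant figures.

From PV = nRT: V₁ = nRT₁/P₁ = 0.004237 m³.
T constant ⇒ Boyle's law P V = const: T₂ = T₁; V₂ = V₁·(P₁/P₂) = 0.005761 m³.

V₂ ≈ 0.00576 m³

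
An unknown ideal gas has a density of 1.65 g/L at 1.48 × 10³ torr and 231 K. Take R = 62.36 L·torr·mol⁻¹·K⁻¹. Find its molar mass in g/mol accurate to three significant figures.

M ≈ 16.1 g/mol

ρ = PM/(RT) ⇒ M = ρRT/P = (1.65 × 62.36 × 231.0) / 1.48e+03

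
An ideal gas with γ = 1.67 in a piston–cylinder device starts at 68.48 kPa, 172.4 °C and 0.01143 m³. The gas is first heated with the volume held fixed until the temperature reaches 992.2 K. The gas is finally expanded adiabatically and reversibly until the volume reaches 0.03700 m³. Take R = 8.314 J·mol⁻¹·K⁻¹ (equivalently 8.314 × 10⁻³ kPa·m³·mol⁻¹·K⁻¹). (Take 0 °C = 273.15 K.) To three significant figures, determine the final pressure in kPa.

P₃ ≈ 21.4 kPa

Convert: T₁ = 445.5 K.
V constant ⇒ P ∝ T: V₂ = V₁; P₂ = P₁·(T₂/T₁) = 152.5 kPa.
Reversible adiabatic, γ = 1.67: T₃ = T₂·(V₂/V₃)^(γ−1) = 451.6 K; P₃ = P₂·(V₂/V₃)^γ = 21.44 kPa.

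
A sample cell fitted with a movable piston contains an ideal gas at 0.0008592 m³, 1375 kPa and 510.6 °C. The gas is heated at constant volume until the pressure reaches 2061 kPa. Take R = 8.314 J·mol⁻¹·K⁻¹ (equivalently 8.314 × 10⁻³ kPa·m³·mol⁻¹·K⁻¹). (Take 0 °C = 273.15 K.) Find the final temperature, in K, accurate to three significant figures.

Convert: T₁ = 783.8 K.
Isochoric, so P/T is constant: V₂ = V₁; T₂ = T₁·(P₂/P₁) = 1175 K.

T₂ ≈ 1.17e+03 K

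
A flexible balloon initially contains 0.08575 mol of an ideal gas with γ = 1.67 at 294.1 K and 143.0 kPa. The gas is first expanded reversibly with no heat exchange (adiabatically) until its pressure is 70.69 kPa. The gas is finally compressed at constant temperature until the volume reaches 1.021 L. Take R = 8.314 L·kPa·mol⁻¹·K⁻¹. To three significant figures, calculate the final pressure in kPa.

P₃ ≈ 155 kPa

From PV = nRT: V₁ = nRT₁/P₁ = 1.466 L.
Reversible adiabatic, γ = 1.67: T₂ = T₁·(P₂/P₁)^((γ−1)/γ) = 221.7 K; V₂ = V₁·(P₁/P₂)^(1/γ) = 2.236 L.
Isothermal, so P V is constant: T₃ = T₂; P₃ = P₂·(V₂/V₃) = 154.8 kPa.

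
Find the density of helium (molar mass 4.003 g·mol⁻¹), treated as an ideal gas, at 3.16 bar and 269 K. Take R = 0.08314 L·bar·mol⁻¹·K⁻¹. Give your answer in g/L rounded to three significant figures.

ρ = PM/(RT) = (3.16 × 4.003) / (0.08314 × 269.0)

ρ ≈ 0.566 g/L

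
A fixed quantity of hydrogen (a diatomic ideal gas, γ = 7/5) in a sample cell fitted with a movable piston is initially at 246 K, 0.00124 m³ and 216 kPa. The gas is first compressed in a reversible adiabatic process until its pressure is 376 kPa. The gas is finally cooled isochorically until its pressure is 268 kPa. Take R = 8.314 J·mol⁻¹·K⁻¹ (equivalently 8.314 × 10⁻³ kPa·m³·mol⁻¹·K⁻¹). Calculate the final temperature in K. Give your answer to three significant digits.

T₃ ≈ 205 K

Reversible adiabatic, γ = 7/5: T₂ = T₁·(P₂/P₁)^((γ−1)/γ) = 288.2 K; V₂ = V₁·(P₁/P₂)^(1/γ) = 0.0008346 m³.
V constant ⇒ P ∝ T: V₃ = V₂; T₃ = T₂·(P₃/P₂) = 205.4 K.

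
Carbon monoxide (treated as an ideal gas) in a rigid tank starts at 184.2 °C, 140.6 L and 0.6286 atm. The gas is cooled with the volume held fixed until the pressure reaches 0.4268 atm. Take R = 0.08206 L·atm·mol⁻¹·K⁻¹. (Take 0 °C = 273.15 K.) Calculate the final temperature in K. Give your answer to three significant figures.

Convert: T₁ = 457.3 K.
Isochoric, so P/T is constant: V₂ = V₁; T₂ = T₁·(P₂/P₁) = 310.5 K.

T₂ ≈ 311 K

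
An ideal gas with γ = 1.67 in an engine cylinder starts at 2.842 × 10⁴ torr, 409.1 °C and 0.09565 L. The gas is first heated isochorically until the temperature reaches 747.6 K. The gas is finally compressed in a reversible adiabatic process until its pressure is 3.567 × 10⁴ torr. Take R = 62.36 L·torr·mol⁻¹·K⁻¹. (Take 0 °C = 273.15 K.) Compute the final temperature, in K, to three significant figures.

Convert: T₁ = 682.2 K.
Isochoric, so P/T is constant: V₂ = V₁; P₂ = P₁·(T₂/T₁) = 3.114e+04 torr.
Reversible adiabatic, γ = 1.67: T₃ = T₂·(P₃/P₂)^((γ−1)/γ) = 789.4 K; V₃ = V₂·(P₂/P₃)^(1/γ) = 0.08818 L.

T₃ ≈ 789 K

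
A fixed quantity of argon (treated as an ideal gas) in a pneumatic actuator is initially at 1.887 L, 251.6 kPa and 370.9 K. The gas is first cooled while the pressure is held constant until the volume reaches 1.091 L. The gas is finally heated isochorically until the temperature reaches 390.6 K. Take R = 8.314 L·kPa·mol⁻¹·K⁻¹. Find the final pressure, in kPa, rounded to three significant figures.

P₃ ≈ 458 kPa

P constant ⇒ V ∝ T: P₂ = P₁; T₂ = T₁·(V₂/V₁) = 214.4 K.
V constant ⇒ P ∝ T: V₃ = V₂; P₃ = P₂·(T₃/T₂) = 458.3 kPa.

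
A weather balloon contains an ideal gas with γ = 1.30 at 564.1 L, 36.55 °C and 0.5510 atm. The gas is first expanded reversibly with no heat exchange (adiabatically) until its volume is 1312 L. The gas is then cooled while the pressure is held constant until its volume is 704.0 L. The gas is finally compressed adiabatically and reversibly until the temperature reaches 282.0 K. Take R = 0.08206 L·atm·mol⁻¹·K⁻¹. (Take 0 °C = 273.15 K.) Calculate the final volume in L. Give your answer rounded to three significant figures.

Convert: T₁ = 309.7 K.
Reversible adiabatic, γ = 1.30: T₂ = T₁·(V₁/V₂)^(γ−1) = 240.4 K; P₂ = P₁·(V₁/V₂)^γ = 0.1839 atm.
Isobaric, so V/T is constant: P₃ = P₂; T₃ = T₂·(V₃/V₂) = 129.0 K.
Reversible adiabatic, γ = 1.30: P₄ = P₃·(T₄/T₃)^(γ/(γ−1)) = 5.450 atm; V₄ = V₃·(T₃/T₄)^(1/(γ−1)) = 51.93 L.

V₄ ≈ 51.9 L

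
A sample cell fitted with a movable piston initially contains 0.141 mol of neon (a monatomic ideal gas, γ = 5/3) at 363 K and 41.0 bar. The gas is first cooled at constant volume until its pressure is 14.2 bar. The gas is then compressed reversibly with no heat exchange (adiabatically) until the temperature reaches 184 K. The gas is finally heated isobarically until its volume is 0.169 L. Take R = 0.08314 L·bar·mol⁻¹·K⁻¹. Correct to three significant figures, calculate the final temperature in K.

T₄ ≈ 530 K

From PV = nRT: V₁ = nRT₁/P₁ = 0.1038 L.
Isochoric, so P/T is constant: V₂ = V₁; T₂ = T₁·(P₂/P₁) = 125.7 K.
Reversible adiabatic, γ = 5/3: P₃ = P₂·(T₃/T₂)^(γ/(γ−1)) = 36.80 bar; V₃ = V₂·(T₂/T₃)^(1/(γ−1)) = 0.05862 L.
Isobaric, so V/T is constant: P₄ = P₃; T₄ = T₃·(V₄/V₃) = 530.5 K.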